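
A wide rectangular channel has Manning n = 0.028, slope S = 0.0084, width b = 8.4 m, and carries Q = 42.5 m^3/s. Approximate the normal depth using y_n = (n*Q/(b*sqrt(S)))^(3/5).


We use the wide-channel approximation y_n = (n*Q/(b*sqrt(S)))^(3/5).
sqrt(S) = sqrt(0.0084) = 0.091652.
Numerator: n*Q = 0.028 * 42.5 = 1.19.
Denominator: b*sqrt(S) = 8.4 * 0.091652 = 0.769877.
arg = 1.5457.
y_n = 1.5457^(3/5) = 1.2986 m.

1.2986


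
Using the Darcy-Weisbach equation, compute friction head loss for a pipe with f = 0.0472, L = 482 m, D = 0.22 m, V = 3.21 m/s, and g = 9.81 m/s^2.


Darcy-Weisbach equation: h_f = f * (L/D) * V^2/(2g).
f * L/D = 0.0472 * 482/0.22 = 103.4109.
V^2/(2g) = 3.21^2 / (2*9.81) = 10.3041 / 19.62 = 0.5252 m.
h_f = 103.4109 * 0.5252 = 54.31 m.

54.31


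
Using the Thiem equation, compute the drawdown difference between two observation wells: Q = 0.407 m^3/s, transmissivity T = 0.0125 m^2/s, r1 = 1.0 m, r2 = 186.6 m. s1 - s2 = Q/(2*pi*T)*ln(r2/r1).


Thiem equation: s1 - s2 = Q/(2*pi*T) * ln(r2/r1).
ln(r2/r1) = ln(186.6/1.0) = 5.229.
Q/(2*pi*T) = 0.407 / (2*pi*0.0125) = 0.407 / 0.0785 = 5.1821.
s1 - s2 = 5.1821 * 5.229 = 27.097 m.

27.097


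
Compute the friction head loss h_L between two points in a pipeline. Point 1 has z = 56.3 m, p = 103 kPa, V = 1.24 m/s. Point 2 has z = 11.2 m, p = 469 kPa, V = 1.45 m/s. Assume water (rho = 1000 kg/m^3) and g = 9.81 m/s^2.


Total head at each section: H = z + p/(rho*g) + V^2/(2g).
H1 = 56.3 + 103*1000/(1000*9.81) + 1.24^2/(2*9.81)
   = 56.3 + 10.499 + 0.0784
   = 66.878 m.
H2 = 11.2 + 469*1000/(1000*9.81) + 1.45^2/(2*9.81)
   = 11.2 + 47.808 + 0.1072
   = 59.116 m.
h_L = H1 - H2 = 66.878 - 59.116 = 7.762 m.

7.762


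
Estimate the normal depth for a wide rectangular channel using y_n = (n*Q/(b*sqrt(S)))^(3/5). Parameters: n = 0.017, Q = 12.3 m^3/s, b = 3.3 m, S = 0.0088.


We use the wide-channel approximation y_n = (n*Q/(b*sqrt(S)))^(3/5).
sqrt(S) = sqrt(0.0088) = 0.093808.
Numerator: n*Q = 0.017 * 12.3 = 0.2091.
Denominator: b*sqrt(S) = 3.3 * 0.093808 = 0.309566.
arg = 0.6755.
y_n = 0.6755^(3/5) = 0.7902 m.

0.7902


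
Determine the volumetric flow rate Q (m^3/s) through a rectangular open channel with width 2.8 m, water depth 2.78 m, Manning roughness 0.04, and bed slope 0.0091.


For a rectangular channel, the cross-sectional area A = b * y = 2.8 * 2.78 = 7.78 m^2.
The wetted perimeter P = b + 2y = 2.8 + 2*2.78 = 8.36 m.
Hydraulic radius R = A/P = 7.78/8.36 = 0.9311 m.
Velocity V = (1/n)*R^(2/3)*S^(1/2) = (1/0.04)*0.9311^(2/3)*0.0091^(1/2) = 2.274 m/s.
Discharge Q = A * V = 7.78 * 2.274 = 17.701 m^3/s.

17.701


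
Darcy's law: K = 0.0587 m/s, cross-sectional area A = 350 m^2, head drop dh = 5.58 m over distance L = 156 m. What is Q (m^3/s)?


Darcy's law: Q = K * A * i, where i = dh/L.
Hydraulic gradient i = 5.58 / 156 = 0.035769.
Q = 0.0587 * 350 * 0.035769
  = 0.7349 m^3/s.

0.7349


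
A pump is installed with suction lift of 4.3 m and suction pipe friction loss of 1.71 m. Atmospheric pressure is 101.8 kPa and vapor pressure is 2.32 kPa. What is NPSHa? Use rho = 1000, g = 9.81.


NPSHa = p_atm/(rho*g) - z_s - hf_s - p_vap/(rho*g).
p_atm/(rho*g) = 101.8*1000 / (1000*9.81) = 10.377 m.
p_vap/(rho*g) = 2.32*1000 / (1000*9.81) = 0.236 m.
NPSHa = 10.377 - 4.3 - 1.71 - 0.236
      = 4.13 m.

4.13


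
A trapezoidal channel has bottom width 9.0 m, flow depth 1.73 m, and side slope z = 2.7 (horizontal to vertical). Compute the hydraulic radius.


For a trapezoidal section with side slope z:
A = (b + z*y)*y = (9.0 + 2.7*1.73)*1.73 = 23.651 m^2.
P = b + 2*y*sqrt(1 + z^2) = 9.0 + 2*1.73*sqrt(1 + 2.7^2) = 18.962 m.
R = A/P = 23.651 / 18.962 = 1.2473 m.

1.2473


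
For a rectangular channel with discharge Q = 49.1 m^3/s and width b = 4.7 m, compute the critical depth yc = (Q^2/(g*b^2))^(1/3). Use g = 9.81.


Using yc = (Q^2 / (g * b^2))^(1/3):
Q^2 = 49.1^2 = 2410.81.
g * b^2 = 9.81 * 4.7^2 = 9.81 * 22.09 = 216.7.
Q^2 / (g*b^2) = 2410.81 / 216.7 = 11.1251.
yc = 11.1251^(1/3) = 2.2324 m.

2.2324


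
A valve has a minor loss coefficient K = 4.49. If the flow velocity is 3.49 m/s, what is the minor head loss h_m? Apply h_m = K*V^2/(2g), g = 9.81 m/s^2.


Minor loss formula: h_m = K * V^2/(2g).
V^2 = 3.49^2 = 12.1801.
V^2/(2g) = 12.1801 / 19.62 = 0.6208 m.
h_m = 4.49 * 0.6208 = 2.7874 m.

2.7874


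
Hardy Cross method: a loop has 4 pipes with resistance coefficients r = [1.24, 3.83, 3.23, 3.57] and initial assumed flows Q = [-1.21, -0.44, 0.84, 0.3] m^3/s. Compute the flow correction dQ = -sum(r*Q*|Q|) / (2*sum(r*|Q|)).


Numerator terms (r*Q*|Q|): 1.24*-1.21*|-1.21| = -1.8155; 3.83*-0.44*|-0.44| = -0.7415; 3.23*0.84*|0.84| = 2.2791; 3.57*0.3*|0.3| = 0.3213.
Sum of numerator = 0.0434.
Denominator terms (r*|Q|): 1.24*|-1.21| = 1.5004; 3.83*|-0.44| = 1.6852; 3.23*|0.84| = 2.7132; 3.57*|0.3| = 1.071.
2 * sum of denominator = 2 * 6.9698 = 13.9396.
dQ = -0.0434 / 13.9396 = -0.0031 m^3/s.

-0.0031


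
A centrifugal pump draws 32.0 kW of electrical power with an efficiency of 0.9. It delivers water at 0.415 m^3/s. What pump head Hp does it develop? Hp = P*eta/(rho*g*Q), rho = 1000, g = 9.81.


Pump head formula: Hp = P * eta / (rho * g * Q).
Numerator: P * eta = 32.0 * 1000 * 0.9 = 28800.0 W.
Denominator: rho * g * Q = 1000 * 9.81 * 0.415 = 4071.15.
Hp = 28800.0 / 4071.15 = 7.07 m.

7.07


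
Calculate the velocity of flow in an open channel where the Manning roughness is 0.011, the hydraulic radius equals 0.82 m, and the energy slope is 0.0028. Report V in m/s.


Manning's equation gives V = (1/n) * R^(2/3) * S^(1/2).
First, compute R^(2/3) = 0.82^(2/3) = 0.8761.
Next, S^(1/2) = 0.0028^(1/2) = 0.052915.
Then 1/n = 1/0.011 = 90.91.
V = 90.91 * 0.8761 * 0.052915 = 4.2143 m/s.

4.2143


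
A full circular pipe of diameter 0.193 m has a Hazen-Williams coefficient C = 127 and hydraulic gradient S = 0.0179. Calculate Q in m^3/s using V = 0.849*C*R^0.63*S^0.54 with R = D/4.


For a full circular pipe, R = D/4 = 0.193/4 = 0.0483 m.
V = 0.849 * 127 * 0.0483^0.63 * 0.0179^0.54
  = 0.849 * 127 * 0.148116 * 0.113904
  = 1.8191 m/s.
Pipe area A = pi*D^2/4 = pi*0.193^2/4 = 0.0293 m^2.
Q = A * V = 0.0293 * 1.8191 = 0.0532 m^3/s.

0.0532


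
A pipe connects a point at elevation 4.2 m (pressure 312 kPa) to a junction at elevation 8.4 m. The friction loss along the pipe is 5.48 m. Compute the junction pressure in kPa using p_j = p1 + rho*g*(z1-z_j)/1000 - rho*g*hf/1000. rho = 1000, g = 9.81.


Junction pressure: p_j = p1 + rho*g*(z1 - z_j)/1000 - rho*g*hf/1000.
Elevation term = 1000*9.81*(4.2 - 8.4)/1000 = -41.202 kPa.
Friction term = 1000*9.81*5.48/1000 = 53.759 kPa.
p_j = 312 + -41.202 - 53.759 = 217.04 kPa.

217.04


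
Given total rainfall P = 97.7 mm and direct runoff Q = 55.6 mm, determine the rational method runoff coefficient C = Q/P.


The runoff coefficient C = runoff depth / rainfall depth.
C = 55.6 / 97.7
  = 0.5691.

0.5691


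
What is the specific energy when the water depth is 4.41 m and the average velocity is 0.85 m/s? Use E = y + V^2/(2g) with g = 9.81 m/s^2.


Specific energy E = y + V^2/(2g).
Velocity head = V^2/(2g) = 0.85^2 / (2*9.81) = 0.7225 / 19.62 = 0.0368 m.
E = 4.41 + 0.0368 = 4.4468 m.

4.4468


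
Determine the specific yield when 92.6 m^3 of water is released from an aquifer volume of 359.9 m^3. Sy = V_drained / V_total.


Specific yield Sy = Volume drained / Total volume.
Sy = 92.6 / 359.9
   = 0.2573.

0.2573


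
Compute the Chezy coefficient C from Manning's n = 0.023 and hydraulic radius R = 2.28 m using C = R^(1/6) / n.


The Chezy coefficient relates to Manning's n through C = R^(1/6) / n.
R^(1/6) = 2.28^(1/6) = 1.147244.
C = 1.147244 / 0.023 = 49.88 m^(1/2)/s.

49.88


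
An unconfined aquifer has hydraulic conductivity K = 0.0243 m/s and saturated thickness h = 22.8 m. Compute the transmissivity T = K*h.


Transmissivity is defined as T = K * h.
T = 0.0243 * 22.8
  = 0.554 m^2/s.

0.554


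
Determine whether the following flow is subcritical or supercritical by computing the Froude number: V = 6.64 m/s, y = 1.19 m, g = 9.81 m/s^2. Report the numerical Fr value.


The Froude number is defined as Fr = V / sqrt(g*y).
g*y = 9.81 * 1.19 = 11.6739.
sqrt(g*y) = sqrt(11.6739) = 3.4167.
Fr = 6.64 / 3.4167 = 1.9434.
Since Fr > 1, the flow is supercritical.

1.9434


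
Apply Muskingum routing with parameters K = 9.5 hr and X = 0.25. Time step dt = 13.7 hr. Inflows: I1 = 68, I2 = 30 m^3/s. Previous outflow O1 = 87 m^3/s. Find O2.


Muskingum coefficients:
denom = 2*K*(1-X) + dt = 2*9.5*(1-0.25) + 13.7 = 27.95.
C0 = (dt - 2*K*X)/denom = (13.7 - 2*9.5*0.25)/27.95 = 0.3202.
C1 = (dt + 2*K*X)/denom = (13.7 + 2*9.5*0.25)/27.95 = 0.6601.
C2 = (2*K*(1-X) - dt)/denom = 0.0197.
O2 = C0*I2 + C1*I1 + C2*O1
   = 0.3202*30 + 0.6601*68 + 0.0197*87
   = 56.21 m^3/s.

56.21


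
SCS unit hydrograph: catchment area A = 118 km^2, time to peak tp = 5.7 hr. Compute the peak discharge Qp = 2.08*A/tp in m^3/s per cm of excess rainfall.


SCS formula: Qp = 2.08 * A / tp.
Qp = 2.08 * 118 / 5.7
   = 245.44 / 5.7
   = 43.06 m^3/s per cm.

43.06


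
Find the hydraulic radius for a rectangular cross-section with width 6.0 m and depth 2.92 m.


For a rectangular section:
Flow area A = b * y = 6.0 * 2.92 = 17.52 m^2.
Wetted perimeter P = b + 2y = 6.0 + 2*2.92 = 11.84 m.
Hydraulic radius R = A/P = 17.52 / 11.84 = 1.4797 m.

1.4797


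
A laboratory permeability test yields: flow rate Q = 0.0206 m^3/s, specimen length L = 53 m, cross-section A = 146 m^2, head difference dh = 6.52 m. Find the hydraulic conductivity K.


From K = Q*L / (A*dh):
Numerator: Q*L = 0.0206 * 53 = 1.0918.
Denominator: A*dh = 146 * 6.52 = 951.92.
K = 1.0918 / 951.92 = 0.001147 m/s.

0.001147


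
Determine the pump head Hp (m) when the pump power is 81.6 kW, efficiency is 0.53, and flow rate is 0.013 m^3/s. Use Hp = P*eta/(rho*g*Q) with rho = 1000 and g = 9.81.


Pump head formula: Hp = P * eta / (rho * g * Q).
Numerator: P * eta = 81.6 * 1000 * 0.53 = 43248.0 W.
Denominator: rho * g * Q = 1000 * 9.81 * 0.013 = 127.53.
Hp = 43248.0 / 127.53 = 339.12 m.

339.12


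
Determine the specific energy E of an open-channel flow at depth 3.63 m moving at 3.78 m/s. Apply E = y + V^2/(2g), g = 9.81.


Specific energy E = y + V^2/(2g).
Velocity head = V^2/(2g) = 3.78^2 / (2*9.81) = 14.2884 / 19.62 = 0.7283 m.
E = 3.63 + 0.7283 = 4.3583 m.

4.3583


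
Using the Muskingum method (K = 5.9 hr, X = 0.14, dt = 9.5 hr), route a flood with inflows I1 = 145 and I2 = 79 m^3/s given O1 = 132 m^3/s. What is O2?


Muskingum coefficients:
denom = 2*K*(1-X) + dt = 2*5.9*(1-0.14) + 9.5 = 19.648.
C0 = (dt - 2*K*X)/denom = (9.5 - 2*5.9*0.14)/19.648 = 0.3994.
C1 = (dt + 2*K*X)/denom = (9.5 + 2*5.9*0.14)/19.648 = 0.5676.
C2 = (2*K*(1-X) - dt)/denom = 0.033.
O2 = C0*I2 + C1*I1 + C2*O1
   = 0.3994*79 + 0.5676*145 + 0.033*132
   = 118.21 m^3/s.

118.21


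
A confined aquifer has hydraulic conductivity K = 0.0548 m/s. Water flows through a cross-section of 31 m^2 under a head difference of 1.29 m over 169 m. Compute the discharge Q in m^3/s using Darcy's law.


Darcy's law: Q = K * A * i, where i = dh/L.
Hydraulic gradient i = 1.29 / 169 = 0.007633.
Q = 0.0548 * 31 * 0.007633
  = 0.013 m^3/s.

0.013


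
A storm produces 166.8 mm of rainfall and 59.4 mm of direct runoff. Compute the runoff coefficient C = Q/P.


The runoff coefficient C = runoff depth / rainfall depth.
C = 59.4 / 166.8
  = 0.3561.

0.3561


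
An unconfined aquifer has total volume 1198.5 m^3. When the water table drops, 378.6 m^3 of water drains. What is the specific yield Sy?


Specific yield Sy = Volume drained / Total volume.
Sy = 378.6 / 1198.5
   = 0.3159.

0.3159


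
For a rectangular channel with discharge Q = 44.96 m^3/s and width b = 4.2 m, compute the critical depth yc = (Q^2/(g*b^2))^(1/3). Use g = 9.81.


Using yc = (Q^2 / (g * b^2))^(1/3):
Q^2 = 44.96^2 = 2021.4.
g * b^2 = 9.81 * 4.2^2 = 9.81 * 17.64 = 173.05.
Q^2 / (g*b^2) = 2021.4 / 173.05 = 11.681.
yc = 11.681^(1/3) = 2.269 m.

2.269


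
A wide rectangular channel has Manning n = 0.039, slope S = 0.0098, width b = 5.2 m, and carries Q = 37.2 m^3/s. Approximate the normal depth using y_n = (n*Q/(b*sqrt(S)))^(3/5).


We use the wide-channel approximation y_n = (n*Q/(b*sqrt(S)))^(3/5).
sqrt(S) = sqrt(0.0098) = 0.098995.
Numerator: n*Q = 0.039 * 37.2 = 1.4508.
Denominator: b*sqrt(S) = 5.2 * 0.098995 = 0.514774.
arg = 2.8183.
y_n = 2.8183^(3/5) = 1.8621 m.

1.8621


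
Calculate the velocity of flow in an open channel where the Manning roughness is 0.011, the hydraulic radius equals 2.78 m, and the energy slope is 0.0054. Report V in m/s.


Manning's equation gives V = (1/n) * R^(2/3) * S^(1/2).
First, compute R^(2/3) = 2.78^(2/3) = 1.9771.
Next, S^(1/2) = 0.0054^(1/2) = 0.073485.
Then 1/n = 1/0.011 = 90.91.
V = 90.91 * 1.9771 * 0.073485 = 13.2079 m/s.

13.2079


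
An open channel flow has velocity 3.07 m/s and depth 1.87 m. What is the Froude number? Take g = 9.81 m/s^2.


The Froude number is defined as Fr = V / sqrt(g*y).
g*y = 9.81 * 1.87 = 18.3447.
sqrt(g*y) = sqrt(18.3447) = 4.2831.
Fr = 3.07 / 4.2831 = 0.7168.

0.7168


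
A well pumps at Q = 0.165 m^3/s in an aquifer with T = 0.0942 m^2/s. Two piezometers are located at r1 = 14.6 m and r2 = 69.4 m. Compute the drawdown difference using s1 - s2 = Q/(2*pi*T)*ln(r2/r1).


Thiem equation: s1 - s2 = Q/(2*pi*T) * ln(r2/r1).
ln(r2/r1) = ln(69.4/14.6) = 1.5589.
Q/(2*pi*T) = 0.165 / (2*pi*0.0942) = 0.165 / 0.5919 = 0.2788.
s1 - s2 = 0.2788 * 1.5589 = 0.4346 m.

0.4346


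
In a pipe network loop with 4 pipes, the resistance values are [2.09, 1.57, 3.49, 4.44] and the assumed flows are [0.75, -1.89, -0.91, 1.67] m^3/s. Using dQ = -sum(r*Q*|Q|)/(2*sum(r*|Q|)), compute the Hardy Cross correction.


Numerator terms (r*Q*|Q|): 2.09*0.75*|0.75| = 1.1756; 1.57*-1.89*|-1.89| = -5.6082; 3.49*-0.91*|-0.91| = -2.8901; 4.44*1.67*|1.67| = 12.3827.
Sum of numerator = 5.0601.
Denominator terms (r*|Q|): 2.09*|0.75| = 1.5675; 1.57*|-1.89| = 2.9673; 3.49*|-0.91| = 3.1759; 4.44*|1.67| = 7.4148.
2 * sum of denominator = 2 * 15.1255 = 30.251.
dQ = -5.0601 / 30.251 = -0.1673 m^3/s.

-0.1673


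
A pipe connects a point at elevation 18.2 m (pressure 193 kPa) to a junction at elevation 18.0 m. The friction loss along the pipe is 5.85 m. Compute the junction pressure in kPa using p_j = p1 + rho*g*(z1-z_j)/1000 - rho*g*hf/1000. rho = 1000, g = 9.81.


Junction pressure: p_j = p1 + rho*g*(z1 - z_j)/1000 - rho*g*hf/1000.
Elevation term = 1000*9.81*(18.2 - 18.0)/1000 = 1.962 kPa.
Friction term = 1000*9.81*5.85/1000 = 57.389 kPa.
p_j = 193 + 1.962 - 57.389 = 137.57 kPa.

137.57


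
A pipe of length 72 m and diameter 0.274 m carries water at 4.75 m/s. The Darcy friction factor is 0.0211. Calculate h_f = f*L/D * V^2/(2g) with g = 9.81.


Darcy-Weisbach equation: h_f = f * (L/D) * V^2/(2g).
f * L/D = 0.0211 * 72/0.274 = 5.5445.
V^2/(2g) = 4.75^2 / (2*9.81) = 22.5625 / 19.62 = 1.15 m.
h_f = 5.5445 * 1.15 = 6.376 m.

6.376


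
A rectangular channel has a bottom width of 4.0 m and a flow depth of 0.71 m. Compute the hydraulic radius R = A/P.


For a rectangular section:
Flow area A = b * y = 4.0 * 0.71 = 2.84 m^2.
Wetted perimeter P = b + 2y = 4.0 + 2*0.71 = 5.42 m.
Hydraulic radius R = A/P = 2.84 / 5.42 = 0.524 m.

0.524


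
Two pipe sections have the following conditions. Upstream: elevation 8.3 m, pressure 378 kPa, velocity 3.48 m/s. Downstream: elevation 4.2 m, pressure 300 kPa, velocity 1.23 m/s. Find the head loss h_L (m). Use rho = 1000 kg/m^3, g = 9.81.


Total head at each section: H = z + p/(rho*g) + V^2/(2g).
H1 = 8.3 + 378*1000/(1000*9.81) + 3.48^2/(2*9.81)
   = 8.3 + 38.532 + 0.6172
   = 47.449 m.
H2 = 4.2 + 300*1000/(1000*9.81) + 1.23^2/(2*9.81)
   = 4.2 + 30.581 + 0.0771
   = 34.858 m.
h_L = H1 - H2 = 47.449 - 34.858 = 12.591 m.

12.591


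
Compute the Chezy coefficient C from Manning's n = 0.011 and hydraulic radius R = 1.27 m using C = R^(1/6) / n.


The Chezy coefficient relates to Manning's n through C = R^(1/6) / n.
R^(1/6) = 1.27^(1/6) = 1.04064.
C = 1.04064 / 0.011 = 94.6 m^(1/2)/s.

94.6


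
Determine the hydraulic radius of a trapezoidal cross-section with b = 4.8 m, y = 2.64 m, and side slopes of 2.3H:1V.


For a trapezoidal section with side slope z:
A = (b + z*y)*y = (4.8 + 2.3*2.64)*2.64 = 28.702 m^2.
P = b + 2*y*sqrt(1 + z^2) = 4.8 + 2*2.64*sqrt(1 + 2.3^2) = 18.042 m.
R = A/P = 28.702 / 18.042 = 1.5908 m.

1.5908


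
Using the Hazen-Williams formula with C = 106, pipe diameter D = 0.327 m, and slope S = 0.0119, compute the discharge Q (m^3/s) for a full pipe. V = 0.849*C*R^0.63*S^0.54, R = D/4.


For a full circular pipe, R = D/4 = 0.327/4 = 0.0818 m.
V = 0.849 * 106 * 0.0818^0.63 * 0.0119^0.54
  = 0.849 * 106 * 0.206475 * 0.091368
  = 1.6978 m/s.
Pipe area A = pi*D^2/4 = pi*0.327^2/4 = 0.084 m^2.
Q = A * V = 0.084 * 1.6978 = 0.1426 m^3/s.

0.1426


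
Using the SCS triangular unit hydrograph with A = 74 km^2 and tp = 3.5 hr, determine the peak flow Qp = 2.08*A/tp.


SCS formula: Qp = 2.08 * A / tp.
Qp = 2.08 * 74 / 3.5
   = 153.92 / 3.5
   = 43.98 m^3/s per cm.

43.98


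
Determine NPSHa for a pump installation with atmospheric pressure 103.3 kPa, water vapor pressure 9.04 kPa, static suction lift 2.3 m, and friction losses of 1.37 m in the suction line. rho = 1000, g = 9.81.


NPSHa = p_atm/(rho*g) - z_s - hf_s - p_vap/(rho*g).
p_atm/(rho*g) = 103.3*1000 / (1000*9.81) = 10.53 m.
p_vap/(rho*g) = 9.04*1000 / (1000*9.81) = 0.922 m.
NPSHa = 10.53 - 2.3 - 1.37 - 0.922
      = 5.94 m.

5.94


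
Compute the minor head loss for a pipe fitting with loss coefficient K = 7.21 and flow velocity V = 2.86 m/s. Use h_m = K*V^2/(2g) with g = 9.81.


Minor loss formula: h_m = K * V^2/(2g).
V^2 = 2.86^2 = 8.1796.
V^2/(2g) = 8.1796 / 19.62 = 0.4169 m.
h_m = 7.21 * 0.4169 = 3.0059 m.

3.0059


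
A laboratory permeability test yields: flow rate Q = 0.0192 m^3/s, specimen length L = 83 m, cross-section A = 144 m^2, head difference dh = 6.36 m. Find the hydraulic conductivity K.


From K = Q*L / (A*dh):
Numerator: Q*L = 0.0192 * 83 = 1.5936.
Denominator: A*dh = 144 * 6.36 = 915.84.
K = 1.5936 / 915.84 = 0.00174 m/s.

0.00174


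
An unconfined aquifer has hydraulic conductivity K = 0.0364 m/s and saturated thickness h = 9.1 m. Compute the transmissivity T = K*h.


Transmissivity is defined as T = K * h.
T = 0.0364 * 9.1
  = 0.3312 m^2/s.

0.3312


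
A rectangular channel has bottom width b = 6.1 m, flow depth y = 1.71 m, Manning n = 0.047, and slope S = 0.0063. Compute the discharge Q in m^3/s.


For a rectangular channel, the cross-sectional area A = b * y = 6.1 * 1.71 = 10.43 m^2.
The wetted perimeter P = b + 2y = 6.1 + 2*1.71 = 9.52 m.
Hydraulic radius R = A/P = 10.43/9.52 = 1.0957 m.
Velocity V = (1/n)*R^(2/3)*S^(1/2) = (1/0.047)*1.0957^(2/3)*0.0063^(1/2) = 1.7949 m/s.
Discharge Q = A * V = 10.43 * 1.7949 = 18.722 m^3/s.

18.722


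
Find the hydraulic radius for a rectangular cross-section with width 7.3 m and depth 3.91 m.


For a rectangular section:
Flow area A = b * y = 7.3 * 3.91 = 28.54 m^2.
Wetted perimeter P = b + 2y = 7.3 + 2*3.91 = 15.12 m.
Hydraulic radius R = A/P = 28.54 / 15.12 = 1.8878 m.

1.8878


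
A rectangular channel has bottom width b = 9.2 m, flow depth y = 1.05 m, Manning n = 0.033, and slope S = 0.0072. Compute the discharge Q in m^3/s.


For a rectangular channel, the cross-sectional area A = b * y = 9.2 * 1.05 = 9.66 m^2.
The wetted perimeter P = b + 2y = 9.2 + 2*1.05 = 11.3 m.
Hydraulic radius R = A/P = 9.66/11.3 = 0.8549 m.
Velocity V = (1/n)*R^(2/3)*S^(1/2) = (1/0.033)*0.8549^(2/3)*0.0072^(1/2) = 2.3161 m/s.
Discharge Q = A * V = 9.66 * 2.3161 = 22.373 m^3/s.

22.373


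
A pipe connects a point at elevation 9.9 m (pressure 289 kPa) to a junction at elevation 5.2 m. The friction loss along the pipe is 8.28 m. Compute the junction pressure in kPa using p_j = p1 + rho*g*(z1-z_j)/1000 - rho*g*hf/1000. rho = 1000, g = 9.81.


Junction pressure: p_j = p1 + rho*g*(z1 - z_j)/1000 - rho*g*hf/1000.
Elevation term = 1000*9.81*(9.9 - 5.2)/1000 = 46.107 kPa.
Friction term = 1000*9.81*8.28/1000 = 81.227 kPa.
p_j = 289 + 46.107 - 81.227 = 253.88 kPa.

253.88


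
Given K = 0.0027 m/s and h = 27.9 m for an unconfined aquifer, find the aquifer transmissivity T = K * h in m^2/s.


Transmissivity is defined as T = K * h.
T = 0.0027 * 27.9
  = 0.0753 m^2/s.

0.0753


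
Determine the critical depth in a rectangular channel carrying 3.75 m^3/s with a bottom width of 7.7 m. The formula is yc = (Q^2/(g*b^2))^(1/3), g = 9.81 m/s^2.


Using yc = (Q^2 / (g * b^2))^(1/3):
Q^2 = 3.75^2 = 14.06.
g * b^2 = 9.81 * 7.7^2 = 9.81 * 59.29 = 581.63.
Q^2 / (g*b^2) = 14.06 / 581.63 = 0.0242.
yc = 0.0242^(1/3) = 0.2892 m.

0.2892


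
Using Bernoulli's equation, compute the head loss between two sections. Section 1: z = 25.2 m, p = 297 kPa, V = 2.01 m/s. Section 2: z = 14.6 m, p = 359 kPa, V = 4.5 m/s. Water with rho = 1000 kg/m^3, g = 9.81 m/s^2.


Total head at each section: H = z + p/(rho*g) + V^2/(2g).
H1 = 25.2 + 297*1000/(1000*9.81) + 2.01^2/(2*9.81)
   = 25.2 + 30.275 + 0.2059
   = 55.681 m.
H2 = 14.6 + 359*1000/(1000*9.81) + 4.5^2/(2*9.81)
   = 14.6 + 36.595 + 1.0321
   = 52.227 m.
h_L = H1 - H2 = 55.681 - 52.227 = 3.454 m.

3.454


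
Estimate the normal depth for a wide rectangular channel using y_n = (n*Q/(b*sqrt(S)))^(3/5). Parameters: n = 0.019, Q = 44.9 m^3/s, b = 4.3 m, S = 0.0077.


We use the wide-channel approximation y_n = (n*Q/(b*sqrt(S)))^(3/5).
sqrt(S) = sqrt(0.0077) = 0.08775.
Numerator: n*Q = 0.019 * 44.9 = 0.8531.
Denominator: b*sqrt(S) = 4.3 * 0.08775 = 0.377325.
arg = 2.2609.
y_n = 2.2609^(3/5) = 1.6314 m.

1.6314


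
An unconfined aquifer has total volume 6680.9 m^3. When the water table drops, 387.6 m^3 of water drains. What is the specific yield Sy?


Specific yield Sy = Volume drained / Total volume.
Sy = 387.6 / 6680.9
   = 0.058.

0.058


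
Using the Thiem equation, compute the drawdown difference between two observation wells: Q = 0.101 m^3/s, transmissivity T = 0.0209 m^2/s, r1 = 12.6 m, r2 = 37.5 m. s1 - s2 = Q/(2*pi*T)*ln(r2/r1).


Thiem equation: s1 - s2 = Q/(2*pi*T) * ln(r2/r1).
ln(r2/r1) = ln(37.5/12.6) = 1.0906.
Q/(2*pi*T) = 0.101 / (2*pi*0.0209) = 0.101 / 0.1313 = 0.7691.
s1 - s2 = 0.7691 * 1.0906 = 0.8388 m.

0.8388


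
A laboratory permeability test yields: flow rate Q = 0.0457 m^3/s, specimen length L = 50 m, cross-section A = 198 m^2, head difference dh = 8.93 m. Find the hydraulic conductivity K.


From K = Q*L / (A*dh):
Numerator: Q*L = 0.0457 * 50 = 2.285.
Denominator: A*dh = 198 * 8.93 = 1768.14.
K = 2.285 / 1768.14 = 0.001292 m/s.

0.001292


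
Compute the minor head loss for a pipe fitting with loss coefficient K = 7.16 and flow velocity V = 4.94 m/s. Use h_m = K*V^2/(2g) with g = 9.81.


Minor loss formula: h_m = K * V^2/(2g).
V^2 = 4.94^2 = 24.4036.
V^2/(2g) = 24.4036 / 19.62 = 1.2438 m.
h_m = 7.16 * 1.2438 = 8.9057 m.

8.9057


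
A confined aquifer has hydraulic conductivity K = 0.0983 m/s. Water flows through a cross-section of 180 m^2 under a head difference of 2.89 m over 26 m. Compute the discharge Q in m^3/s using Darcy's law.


Darcy's law: Q = K * A * i, where i = dh/L.
Hydraulic gradient i = 2.89 / 26 = 0.111154.
Q = 0.0983 * 180 * 0.111154
  = 1.9668 m^3/s.

1.9668


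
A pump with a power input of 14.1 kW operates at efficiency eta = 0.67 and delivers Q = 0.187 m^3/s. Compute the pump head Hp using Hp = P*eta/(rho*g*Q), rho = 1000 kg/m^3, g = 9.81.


Pump head formula: Hp = P * eta / (rho * g * Q).
Numerator: P * eta = 14.1 * 1000 * 0.67 = 9447.0 W.
Denominator: rho * g * Q = 1000 * 9.81 * 0.187 = 1834.47.
Hp = 9447.0 / 1834.47 = 5.15 m.

5.15


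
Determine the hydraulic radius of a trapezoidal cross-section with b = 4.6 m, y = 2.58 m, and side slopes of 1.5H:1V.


For a trapezoidal section with side slope z:
A = (b + z*y)*y = (4.6 + 1.5*2.58)*2.58 = 21.853 m^2.
P = b + 2*y*sqrt(1 + z^2) = 4.6 + 2*2.58*sqrt(1 + 1.5^2) = 13.902 m.
R = A/P = 21.853 / 13.902 = 1.5719 m.

1.5719


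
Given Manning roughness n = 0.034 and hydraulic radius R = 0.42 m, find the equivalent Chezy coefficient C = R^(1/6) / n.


The Chezy coefficient relates to Manning's n through C = R^(1/6) / n.
R^(1/6) = 0.42^(1/6) = 0.865383.
C = 0.865383 / 0.034 = 25.45 m^(1/2)/s.

25.45


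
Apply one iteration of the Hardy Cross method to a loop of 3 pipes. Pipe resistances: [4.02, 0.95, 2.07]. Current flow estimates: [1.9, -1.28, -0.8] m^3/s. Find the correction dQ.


Numerator terms (r*Q*|Q|): 4.02*1.9*|1.9| = 14.5122; 0.95*-1.28*|-1.28| = -1.5565; 2.07*-0.8*|-0.8| = -1.3248.
Sum of numerator = 11.6309.
Denominator terms (r*|Q|): 4.02*|1.9| = 7.638; 0.95*|-1.28| = 1.216; 2.07*|-0.8| = 1.656.
2 * sum of denominator = 2 * 10.51 = 21.02.
dQ = -11.6309 / 21.02 = -0.5533 m^3/s.

-0.5533


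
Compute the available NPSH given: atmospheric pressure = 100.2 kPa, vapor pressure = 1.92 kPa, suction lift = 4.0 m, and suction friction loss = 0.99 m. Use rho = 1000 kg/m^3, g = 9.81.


NPSHa = p_atm/(rho*g) - z_s - hf_s - p_vap/(rho*g).
p_atm/(rho*g) = 100.2*1000 / (1000*9.81) = 10.214 m.
p_vap/(rho*g) = 1.92*1000 / (1000*9.81) = 0.196 m.
NPSHa = 10.214 - 4.0 - 0.99 - 0.196
      = 5.03 m.

5.03


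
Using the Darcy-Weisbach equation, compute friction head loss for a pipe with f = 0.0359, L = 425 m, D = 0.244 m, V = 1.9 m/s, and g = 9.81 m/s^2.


Darcy-Weisbach equation: h_f = f * (L/D) * V^2/(2g).
f * L/D = 0.0359 * 425/0.244 = 62.5307.
V^2/(2g) = 1.9^2 / (2*9.81) = 3.61 / 19.62 = 0.184 m.
h_f = 62.5307 * 0.184 = 11.505 m.

11.505


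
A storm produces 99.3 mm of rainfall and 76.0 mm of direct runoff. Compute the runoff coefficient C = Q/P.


The runoff coefficient C = runoff depth / rainfall depth.
C = 76.0 / 99.3
  = 0.7654.

0.7654


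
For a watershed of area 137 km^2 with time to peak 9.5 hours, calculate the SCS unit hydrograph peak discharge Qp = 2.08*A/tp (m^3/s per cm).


SCS formula: Qp = 2.08 * A / tp.
Qp = 2.08 * 137 / 9.5
   = 284.96 / 9.5
   = 30.0 m^3/s per cm.

30.0


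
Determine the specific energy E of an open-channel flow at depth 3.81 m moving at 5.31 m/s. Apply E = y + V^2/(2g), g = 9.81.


Specific energy E = y + V^2/(2g).
Velocity head = V^2/(2g) = 5.31^2 / (2*9.81) = 28.1961 / 19.62 = 1.4371 m.
E = 3.81 + 1.4371 = 5.2471 m.

5.2471


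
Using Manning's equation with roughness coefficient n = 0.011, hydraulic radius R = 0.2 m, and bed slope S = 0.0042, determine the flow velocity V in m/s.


Manning's equation gives V = (1/n) * R^(2/3) * S^(1/2).
First, compute R^(2/3) = 0.2^(2/3) = 0.342.
Next, S^(1/2) = 0.0042^(1/2) = 0.064807.
Then 1/n = 1/0.011 = 90.91.
V = 90.91 * 0.342 * 0.064807 = 2.0149 m/s.

2.0149


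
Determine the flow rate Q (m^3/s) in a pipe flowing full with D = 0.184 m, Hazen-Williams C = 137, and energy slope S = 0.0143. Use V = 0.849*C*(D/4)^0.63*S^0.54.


For a full circular pipe, R = D/4 = 0.184/4 = 0.046 m.
V = 0.849 * 137 * 0.046^0.63 * 0.0143^0.54
  = 0.849 * 137 * 0.143727 * 0.100898
  = 1.6867 m/s.
Pipe area A = pi*D^2/4 = pi*0.184^2/4 = 0.0266 m^2.
Q = A * V = 0.0266 * 1.6867 = 0.0449 m^3/s.

0.0449


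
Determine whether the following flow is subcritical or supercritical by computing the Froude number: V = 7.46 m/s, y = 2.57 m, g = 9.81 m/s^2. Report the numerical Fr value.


The Froude number is defined as Fr = V / sqrt(g*y).
g*y = 9.81 * 2.57 = 25.2117.
sqrt(g*y) = sqrt(25.2117) = 5.0211.
Fr = 7.46 / 5.0211 = 1.4857.
Since Fr > 1, the flow is supercritical.

1.4857


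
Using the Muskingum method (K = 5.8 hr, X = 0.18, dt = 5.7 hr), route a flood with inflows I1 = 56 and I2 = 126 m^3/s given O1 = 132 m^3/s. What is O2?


Muskingum coefficients:
denom = 2*K*(1-X) + dt = 2*5.8*(1-0.18) + 5.7 = 15.212.
C0 = (dt - 2*K*X)/denom = (5.7 - 2*5.8*0.18)/15.212 = 0.2374.
C1 = (dt + 2*K*X)/denom = (5.7 + 2*5.8*0.18)/15.212 = 0.512.
C2 = (2*K*(1-X) - dt)/denom = 0.2506.
O2 = C0*I2 + C1*I1 + C2*O1
   = 0.2374*126 + 0.512*56 + 0.2506*132
   = 91.67 m^3/s.

91.67


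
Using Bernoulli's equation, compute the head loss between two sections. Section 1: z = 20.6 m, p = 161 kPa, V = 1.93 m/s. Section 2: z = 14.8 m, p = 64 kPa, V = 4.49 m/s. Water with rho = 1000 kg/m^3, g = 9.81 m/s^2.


Total head at each section: H = z + p/(rho*g) + V^2/(2g).
H1 = 20.6 + 161*1000/(1000*9.81) + 1.93^2/(2*9.81)
   = 20.6 + 16.412 + 0.1899
   = 37.202 m.
H2 = 14.8 + 64*1000/(1000*9.81) + 4.49^2/(2*9.81)
   = 14.8 + 6.524 + 1.0275
   = 22.351 m.
h_L = H1 - H2 = 37.202 - 22.351 = 14.85 m.

14.85


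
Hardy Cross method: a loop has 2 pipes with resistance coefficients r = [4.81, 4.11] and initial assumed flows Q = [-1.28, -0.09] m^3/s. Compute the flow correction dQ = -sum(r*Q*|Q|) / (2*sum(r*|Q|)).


Numerator terms (r*Q*|Q|): 4.81*-1.28*|-1.28| = -7.8807; 4.11*-0.09*|-0.09| = -0.0333.
Sum of numerator = -7.914.
Denominator terms (r*|Q|): 4.81*|-1.28| = 6.1568; 4.11*|-0.09| = 0.3699.
2 * sum of denominator = 2 * 6.5267 = 13.0534.
dQ = --7.914 / 13.0534 = 0.6063 m^3/s.

0.6063


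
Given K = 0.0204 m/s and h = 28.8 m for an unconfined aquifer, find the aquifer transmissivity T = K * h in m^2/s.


Transmissivity is defined as T = K * h.
T = 0.0204 * 28.8
  = 0.5875 m^2/s.

0.5875


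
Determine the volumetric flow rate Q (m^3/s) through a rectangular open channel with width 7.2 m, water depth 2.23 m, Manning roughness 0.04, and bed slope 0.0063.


For a rectangular channel, the cross-sectional area A = b * y = 7.2 * 2.23 = 16.06 m^2.
The wetted perimeter P = b + 2y = 7.2 + 2*2.23 = 11.66 m.
Hydraulic radius R = A/P = 16.06/11.66 = 1.377 m.
Velocity V = (1/n)*R^(2/3)*S^(1/2) = (1/0.04)*1.377^(2/3)*0.0063^(1/2) = 2.456 m/s.
Discharge Q = A * V = 16.06 * 2.456 = 39.434 m^3/s.

39.434


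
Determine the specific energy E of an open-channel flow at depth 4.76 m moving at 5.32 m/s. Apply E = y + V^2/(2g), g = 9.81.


Specific energy E = y + V^2/(2g).
Velocity head = V^2/(2g) = 5.32^2 / (2*9.81) = 28.3024 / 19.62 = 1.4425 m.
E = 4.76 + 1.4425 = 6.2025 m.

6.2025


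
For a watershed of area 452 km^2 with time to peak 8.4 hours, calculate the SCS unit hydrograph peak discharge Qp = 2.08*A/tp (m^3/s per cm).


SCS formula: Qp = 2.08 * A / tp.
Qp = 2.08 * 452 / 8.4
   = 940.16 / 8.4
   = 111.92 m^3/s per cm.

111.92


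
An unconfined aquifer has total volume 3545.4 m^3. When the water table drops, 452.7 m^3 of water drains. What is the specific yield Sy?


Specific yield Sy = Volume drained / Total volume.
Sy = 452.7 / 3545.4
   = 0.1277.

0.1277


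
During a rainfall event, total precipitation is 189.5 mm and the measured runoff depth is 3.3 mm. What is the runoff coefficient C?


The runoff coefficient C = runoff depth / rainfall depth.
C = 3.3 / 189.5
  = 0.0174.

0.0174


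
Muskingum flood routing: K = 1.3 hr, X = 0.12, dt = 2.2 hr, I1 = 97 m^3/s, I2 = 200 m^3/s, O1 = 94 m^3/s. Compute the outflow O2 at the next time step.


Muskingum coefficients:
denom = 2*K*(1-X) + dt = 2*1.3*(1-0.12) + 2.2 = 4.488.
C0 = (dt - 2*K*X)/denom = (2.2 - 2*1.3*0.12)/4.488 = 0.4207.
C1 = (dt + 2*K*X)/denom = (2.2 + 2*1.3*0.12)/4.488 = 0.5597.
C2 = (2*K*(1-X) - dt)/denom = 0.0196.
O2 = C0*I2 + C1*I1 + C2*O1
   = 0.4207*200 + 0.5597*97 + 0.0196*94
   = 140.27 m^3/s.

140.27


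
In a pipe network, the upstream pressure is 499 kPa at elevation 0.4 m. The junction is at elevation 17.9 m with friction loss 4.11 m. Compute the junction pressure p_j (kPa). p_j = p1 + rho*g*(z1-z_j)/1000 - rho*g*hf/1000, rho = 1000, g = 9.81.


Junction pressure: p_j = p1 + rho*g*(z1 - z_j)/1000 - rho*g*hf/1000.
Elevation term = 1000*9.81*(0.4 - 17.9)/1000 = -171.675 kPa.
Friction term = 1000*9.81*4.11/1000 = 40.319 kPa.
p_j = 499 + -171.675 - 40.319 = 287.01 kPa.

287.01


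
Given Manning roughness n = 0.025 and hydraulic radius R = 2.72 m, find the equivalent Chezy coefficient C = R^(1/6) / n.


The Chezy coefficient relates to Manning's n through C = R^(1/6) / n.
R^(1/6) = 2.72^(1/6) = 1.181485.
C = 1.181485 / 0.025 = 47.26 m^(1/2)/s.

47.26


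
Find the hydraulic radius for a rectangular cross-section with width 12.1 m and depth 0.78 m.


For a rectangular section:
Flow area A = b * y = 12.1 * 0.78 = 9.44 m^2.
Wetted perimeter P = b + 2y = 12.1 + 2*0.78 = 13.66 m.
Hydraulic radius R = A/P = 9.44 / 13.66 = 0.6909 m.

0.6909


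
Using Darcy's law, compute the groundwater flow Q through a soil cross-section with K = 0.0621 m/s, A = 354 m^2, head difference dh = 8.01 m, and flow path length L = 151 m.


Darcy's law: Q = K * A * i, where i = dh/L.
Hydraulic gradient i = 8.01 / 151 = 0.053046.
Q = 0.0621 * 354 * 0.053046
  = 1.1661 m^3/s.

1.1661


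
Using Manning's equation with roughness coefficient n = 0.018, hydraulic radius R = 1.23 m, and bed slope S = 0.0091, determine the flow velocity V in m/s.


Manning's equation gives V = (1/n) * R^(2/3) * S^(1/2).
First, compute R^(2/3) = 1.23^(2/3) = 1.148.
Next, S^(1/2) = 0.0091^(1/2) = 0.095394.
Then 1/n = 1/0.018 = 55.56.
V = 55.56 * 1.148 * 0.095394 = 6.0839 m/s.

6.0839


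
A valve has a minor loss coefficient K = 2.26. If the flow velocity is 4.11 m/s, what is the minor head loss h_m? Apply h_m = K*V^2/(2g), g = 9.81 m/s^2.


Minor loss formula: h_m = K * V^2/(2g).
V^2 = 4.11^2 = 16.8921.
V^2/(2g) = 16.8921 / 19.62 = 0.861 m.
h_m = 2.26 * 0.861 = 1.9458 m.

1.9458


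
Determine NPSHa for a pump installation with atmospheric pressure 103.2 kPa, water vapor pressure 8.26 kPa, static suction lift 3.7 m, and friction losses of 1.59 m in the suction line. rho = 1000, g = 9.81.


NPSHa = p_atm/(rho*g) - z_s - hf_s - p_vap/(rho*g).
p_atm/(rho*g) = 103.2*1000 / (1000*9.81) = 10.52 m.
p_vap/(rho*g) = 8.26*1000 / (1000*9.81) = 0.842 m.
NPSHa = 10.52 - 3.7 - 1.59 - 0.842
      = 4.39 m.

4.39


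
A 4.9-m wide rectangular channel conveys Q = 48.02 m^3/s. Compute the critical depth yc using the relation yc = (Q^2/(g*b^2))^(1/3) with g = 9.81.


Using yc = (Q^2 / (g * b^2))^(1/3):
Q^2 = 48.02^2 = 2305.92.
g * b^2 = 9.81 * 4.9^2 = 9.81 * 24.01 = 235.54.
Q^2 / (g*b^2) = 2305.92 / 235.54 = 9.7899.
yc = 9.7899^(1/3) = 2.1392 m.

2.1392


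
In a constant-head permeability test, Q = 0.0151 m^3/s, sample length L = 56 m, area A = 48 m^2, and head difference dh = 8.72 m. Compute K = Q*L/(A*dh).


From K = Q*L / (A*dh):
Numerator: Q*L = 0.0151 * 56 = 0.8456.
Denominator: A*dh = 48 * 8.72 = 418.56.
K = 0.8456 / 418.56 = 0.00202 m/s.

0.00202


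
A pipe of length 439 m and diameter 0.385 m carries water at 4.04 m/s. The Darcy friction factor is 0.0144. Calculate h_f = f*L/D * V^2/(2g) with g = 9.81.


Darcy-Weisbach equation: h_f = f * (L/D) * V^2/(2g).
f * L/D = 0.0144 * 439/0.385 = 16.4197.
V^2/(2g) = 4.04^2 / (2*9.81) = 16.3216 / 19.62 = 0.8319 m.
h_f = 16.4197 * 0.8319 = 13.659 m.

13.659


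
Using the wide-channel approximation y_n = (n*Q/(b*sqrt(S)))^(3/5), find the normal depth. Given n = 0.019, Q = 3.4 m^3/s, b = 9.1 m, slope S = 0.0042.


We use the wide-channel approximation y_n = (n*Q/(b*sqrt(S)))^(3/5).
sqrt(S) = sqrt(0.0042) = 0.064807.
Numerator: n*Q = 0.019 * 3.4 = 0.0646.
Denominator: b*sqrt(S) = 9.1 * 0.064807 = 0.589744.
arg = 0.1095.
y_n = 0.1095^(3/5) = 0.2653 m.

0.2653


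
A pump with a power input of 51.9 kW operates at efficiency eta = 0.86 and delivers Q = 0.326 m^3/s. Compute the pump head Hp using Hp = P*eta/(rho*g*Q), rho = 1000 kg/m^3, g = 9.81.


Pump head formula: Hp = P * eta / (rho * g * Q).
Numerator: P * eta = 51.9 * 1000 * 0.86 = 44634.0 W.
Denominator: rho * g * Q = 1000 * 9.81 * 0.326 = 3198.06.
Hp = 44634.0 / 3198.06 = 13.96 m.

13.96


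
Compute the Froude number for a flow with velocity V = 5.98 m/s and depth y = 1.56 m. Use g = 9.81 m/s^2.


The Froude number is defined as Fr = V / sqrt(g*y).
g*y = 9.81 * 1.56 = 15.3036.
sqrt(g*y) = sqrt(15.3036) = 3.912.
Fr = 5.98 / 3.912 = 1.5286.

1.5286


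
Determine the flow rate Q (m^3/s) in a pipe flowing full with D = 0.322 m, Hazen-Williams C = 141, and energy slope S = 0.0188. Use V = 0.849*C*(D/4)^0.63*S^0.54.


For a full circular pipe, R = D/4 = 0.322/4 = 0.0805 m.
V = 0.849 * 141 * 0.0805^0.63 * 0.0188^0.54
  = 0.849 * 141 * 0.20448 * 0.116962
  = 2.863 m/s.
Pipe area A = pi*D^2/4 = pi*0.322^2/4 = 0.0814 m^2.
Q = A * V = 0.0814 * 2.863 = 0.2331 m^3/s.

0.2331


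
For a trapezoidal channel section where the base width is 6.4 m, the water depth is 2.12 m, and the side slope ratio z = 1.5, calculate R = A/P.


For a trapezoidal section with side slope z:
A = (b + z*y)*y = (6.4 + 1.5*2.12)*2.12 = 20.31 m^2.
P = b + 2*y*sqrt(1 + z^2) = 6.4 + 2*2.12*sqrt(1 + 1.5^2) = 14.044 m.
R = A/P = 20.31 / 14.044 = 1.4462 m.

1.4462


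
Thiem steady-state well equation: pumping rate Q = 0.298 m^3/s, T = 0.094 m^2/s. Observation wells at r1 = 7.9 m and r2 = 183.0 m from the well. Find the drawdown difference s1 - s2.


Thiem equation: s1 - s2 = Q/(2*pi*T) * ln(r2/r1).
ln(r2/r1) = ln(183.0/7.9) = 3.1426.
Q/(2*pi*T) = 0.298 / (2*pi*0.094) = 0.298 / 0.5906 = 0.5046.
s1 - s2 = 0.5046 * 3.1426 = 1.5856 m.

1.5856


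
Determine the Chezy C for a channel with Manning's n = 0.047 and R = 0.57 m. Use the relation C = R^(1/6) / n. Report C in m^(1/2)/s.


The Chezy coefficient relates to Manning's n through C = R^(1/6) / n.
R^(1/6) = 0.57^(1/6) = 0.910568.
C = 0.910568 / 0.047 = 19.37 m^(1/2)/s.

19.37


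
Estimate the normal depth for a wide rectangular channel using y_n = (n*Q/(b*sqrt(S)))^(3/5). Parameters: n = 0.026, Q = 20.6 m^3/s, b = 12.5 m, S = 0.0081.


We use the wide-channel approximation y_n = (n*Q/(b*sqrt(S)))^(3/5).
sqrt(S) = sqrt(0.0081) = 0.09.
Numerator: n*Q = 0.026 * 20.6 = 0.5356.
Denominator: b*sqrt(S) = 12.5 * 0.09 = 1.125.
arg = 0.4761.
y_n = 0.4761^(3/5) = 0.6406 m.

0.6406


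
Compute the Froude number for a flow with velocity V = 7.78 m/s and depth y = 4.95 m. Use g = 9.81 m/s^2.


The Froude number is defined as Fr = V / sqrt(g*y).
g*y = 9.81 * 4.95 = 48.5595.
sqrt(g*y) = sqrt(48.5595) = 6.9685.
Fr = 7.78 / 6.9685 = 1.1165.

1.1165


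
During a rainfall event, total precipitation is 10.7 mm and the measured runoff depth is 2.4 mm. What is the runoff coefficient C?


The runoff coefficient C = runoff depth / rainfall depth.
C = 2.4 / 10.7
  = 0.2243.

0.2243


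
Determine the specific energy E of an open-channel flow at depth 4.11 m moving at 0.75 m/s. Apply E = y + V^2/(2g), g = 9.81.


Specific energy E = y + V^2/(2g).
Velocity head = V^2/(2g) = 0.75^2 / (2*9.81) = 0.5625 / 19.62 = 0.0287 m.
E = 4.11 + 0.0287 = 4.1387 m.

4.1387


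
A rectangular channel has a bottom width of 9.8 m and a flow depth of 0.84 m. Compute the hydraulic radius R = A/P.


For a rectangular section:
Flow area A = b * y = 9.8 * 0.84 = 8.23 m^2.
Wetted perimeter P = b + 2y = 9.8 + 2*0.84 = 11.48 m.
Hydraulic radius R = A/P = 8.23 / 11.48 = 0.7171 m.

0.7171


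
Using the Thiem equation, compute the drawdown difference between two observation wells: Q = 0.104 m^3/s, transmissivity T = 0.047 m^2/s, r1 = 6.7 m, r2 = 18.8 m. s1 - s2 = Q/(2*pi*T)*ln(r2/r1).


Thiem equation: s1 - s2 = Q/(2*pi*T) * ln(r2/r1).
ln(r2/r1) = ln(18.8/6.7) = 1.0317.
Q/(2*pi*T) = 0.104 / (2*pi*0.047) = 0.104 / 0.2953 = 0.3522.
s1 - s2 = 0.3522 * 1.0317 = 0.3634 m.

0.3634


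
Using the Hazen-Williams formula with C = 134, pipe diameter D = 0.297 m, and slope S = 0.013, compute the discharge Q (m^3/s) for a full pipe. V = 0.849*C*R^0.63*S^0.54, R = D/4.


For a full circular pipe, R = D/4 = 0.297/4 = 0.0742 m.
V = 0.849 * 134 * 0.0742^0.63 * 0.013^0.54
  = 0.849 * 134 * 0.19433 * 0.095836
  = 2.1188 m/s.
Pipe area A = pi*D^2/4 = pi*0.297^2/4 = 0.0693 m^2.
Q = A * V = 0.0693 * 2.1188 = 0.1468 m^3/s.

0.1468


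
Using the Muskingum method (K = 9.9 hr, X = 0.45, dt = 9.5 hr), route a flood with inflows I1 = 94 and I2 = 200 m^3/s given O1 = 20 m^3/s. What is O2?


Muskingum coefficients:
denom = 2*K*(1-X) + dt = 2*9.9*(1-0.45) + 9.5 = 20.39.
C0 = (dt - 2*K*X)/denom = (9.5 - 2*9.9*0.45)/20.39 = 0.0289.
C1 = (dt + 2*K*X)/denom = (9.5 + 2*9.9*0.45)/20.39 = 0.9029.
C2 = (2*K*(1-X) - dt)/denom = 0.0682.
O2 = C0*I2 + C1*I1 + C2*O1
   = 0.0289*200 + 0.9029*94 + 0.0682*20
   = 92.02 m^3/s.

92.02
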